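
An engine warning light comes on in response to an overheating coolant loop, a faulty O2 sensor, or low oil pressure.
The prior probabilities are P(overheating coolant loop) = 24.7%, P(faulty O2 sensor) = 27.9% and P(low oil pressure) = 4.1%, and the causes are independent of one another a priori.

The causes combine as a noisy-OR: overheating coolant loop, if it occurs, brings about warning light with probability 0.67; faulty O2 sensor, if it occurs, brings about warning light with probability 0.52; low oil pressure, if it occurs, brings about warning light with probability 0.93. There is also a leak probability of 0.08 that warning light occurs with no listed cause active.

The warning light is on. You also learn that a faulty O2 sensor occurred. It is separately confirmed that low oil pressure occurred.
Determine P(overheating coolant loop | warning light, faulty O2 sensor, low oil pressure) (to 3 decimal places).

Under noisy-OR, P(warning light | causes) = 1 − (1−0.08)·∏(1−qᵢ) over the active causes.
P(warning light | faulty O2 sensor, low oil pressure) = 0.969088·0.753 + 0.989799·0.247 = 0.729723 + 0.244480 = 0.974203
Restricting to configurations with overheating coolant loop present: 0.989799·0.247 = 0.244480.
Hence the posterior is 0.244480/0.974203 ≈ 0.251.

P(overheating coolant loop | warning light, faulty O2 sensor, low oil pressure) ≈ 0.251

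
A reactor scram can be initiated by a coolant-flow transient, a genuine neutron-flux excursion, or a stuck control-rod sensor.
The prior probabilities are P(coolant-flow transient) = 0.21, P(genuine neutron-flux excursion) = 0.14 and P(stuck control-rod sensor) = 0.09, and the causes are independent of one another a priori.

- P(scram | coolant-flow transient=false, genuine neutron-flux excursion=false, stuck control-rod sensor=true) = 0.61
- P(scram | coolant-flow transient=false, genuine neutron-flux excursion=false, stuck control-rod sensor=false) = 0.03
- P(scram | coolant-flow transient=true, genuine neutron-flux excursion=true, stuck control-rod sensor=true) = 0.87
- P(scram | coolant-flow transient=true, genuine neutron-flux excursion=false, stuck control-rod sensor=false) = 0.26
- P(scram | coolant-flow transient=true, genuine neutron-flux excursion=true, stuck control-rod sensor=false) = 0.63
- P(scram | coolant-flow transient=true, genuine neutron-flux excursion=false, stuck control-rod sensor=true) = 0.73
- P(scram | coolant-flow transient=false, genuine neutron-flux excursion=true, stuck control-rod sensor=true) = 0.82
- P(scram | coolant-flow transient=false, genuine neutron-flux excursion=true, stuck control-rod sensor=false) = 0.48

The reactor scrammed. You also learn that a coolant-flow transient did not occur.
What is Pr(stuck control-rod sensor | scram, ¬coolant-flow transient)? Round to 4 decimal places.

Pr(stuck control-rod sensor | scram, ¬coolant-flow transient) ≈ 0.4048

Weight on stuck control-rod sensor=true, given the evidence: 0.047214 + 0.010332 = 0.057546
Denominator P(scram | ¬coolant-flow transient): 0.03×0.86×0.91 + 0.61×0.86×0.09 + 0.48×0.14×0.91 + 0.82×0.14×0.09 = 0.142176
Posterior = 0.057546 / 0.142176 ≈ 0.4048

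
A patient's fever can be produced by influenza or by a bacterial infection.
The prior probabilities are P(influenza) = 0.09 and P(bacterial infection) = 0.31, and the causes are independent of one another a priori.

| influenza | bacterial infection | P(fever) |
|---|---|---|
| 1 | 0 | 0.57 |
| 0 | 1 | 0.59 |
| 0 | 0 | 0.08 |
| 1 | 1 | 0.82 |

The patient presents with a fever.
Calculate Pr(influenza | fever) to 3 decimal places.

P(fever) = 0.08*0.91*0.69 + 0.59*0.91*0.31 + 0.57*0.09*0.69 + 0.82*0.09*0.31 = 0.050232 + 0.166439 + 0.035397 + 0.022878 = 0.274946
Restricting to configurations with influenza present: 0.035397 + 0.022878 = 0.058275.
So P(influenza | fever) = 0.058275/0.274946 ≈ 0.212.

Pr(influenza | fever) ≈ 0.212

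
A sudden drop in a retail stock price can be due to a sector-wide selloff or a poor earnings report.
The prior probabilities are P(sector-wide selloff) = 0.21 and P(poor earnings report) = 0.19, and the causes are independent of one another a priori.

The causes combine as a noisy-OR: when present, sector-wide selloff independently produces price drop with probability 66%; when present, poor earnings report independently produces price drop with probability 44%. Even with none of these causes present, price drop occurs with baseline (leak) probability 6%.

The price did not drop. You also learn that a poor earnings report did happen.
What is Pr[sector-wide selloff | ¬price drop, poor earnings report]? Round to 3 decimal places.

Under noisy-OR, P(price drop | causes) = 1 − (1−0.06)·∏(1−qᵢ) over the active causes.
P(¬price drop | poor earnings report) = 0.5264*0.79 + 0.178976*0.21 = 0.415856 + 0.037585 = 0.453441
Restricting to configurations with sector-wide selloff present: 0.178976*0.21 = 0.037585.
P(sector-wide selloff | ¬price drop, poor earnings report) = 0.037585 / 0.453441 ≈ 0.083

Pr[sector-wide selloff | ¬price drop, poor earnings report] ≈ 0.083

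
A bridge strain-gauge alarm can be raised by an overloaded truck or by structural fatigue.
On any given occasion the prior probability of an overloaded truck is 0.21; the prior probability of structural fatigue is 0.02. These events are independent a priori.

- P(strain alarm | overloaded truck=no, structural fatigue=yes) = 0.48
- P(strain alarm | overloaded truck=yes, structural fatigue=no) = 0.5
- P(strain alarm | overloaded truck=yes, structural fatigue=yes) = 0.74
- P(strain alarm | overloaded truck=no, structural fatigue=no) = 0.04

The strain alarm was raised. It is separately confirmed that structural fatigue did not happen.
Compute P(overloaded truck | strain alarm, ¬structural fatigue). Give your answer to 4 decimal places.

P(overloaded truck | strain alarm, ¬structural fatigue) ≈ 0.7687

P(strain alarm | ¬structural fatigue) = 0.04·0.79 + 0.5·0.21 = 0.031600 + 0.105000 = 0.136600
Of this, 0.105000 comes from 0.5·0.21 (the overloaded truck=true cases).
So P(overloaded truck | strain alarm, ¬structural fatigue) = 0.105000/0.136600 ≈ 0.7687.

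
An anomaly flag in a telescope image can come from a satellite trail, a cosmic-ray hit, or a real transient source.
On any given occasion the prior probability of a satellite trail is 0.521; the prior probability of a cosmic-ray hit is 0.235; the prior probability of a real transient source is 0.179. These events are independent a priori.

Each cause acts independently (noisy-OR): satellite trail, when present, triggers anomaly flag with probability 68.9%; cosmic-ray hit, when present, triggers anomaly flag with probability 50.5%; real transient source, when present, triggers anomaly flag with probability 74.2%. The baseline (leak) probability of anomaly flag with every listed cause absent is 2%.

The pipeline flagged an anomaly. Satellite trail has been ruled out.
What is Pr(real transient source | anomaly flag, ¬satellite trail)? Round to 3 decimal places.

Under noisy-OR, P(anomaly flag | causes) = 1 − (1−0.02)·∏(1−qᵢ) over the active causes.
Numerator (weight on configurations with real transient source): 0.102312 + 0.036800 = 0.139112
Denominator P(anomaly flag | ¬satellite trail): 0.02×0.765×0.821 + 0.74716×0.765×0.179 + 0.5149×0.235×0.821 + 0.874844×0.235×0.179 = 0.251015
Posterior = 0.139112 / 0.251015 ≈ 0.554

Pr(real transient source | anomaly flag, ¬satellite trail) ≈ 0.554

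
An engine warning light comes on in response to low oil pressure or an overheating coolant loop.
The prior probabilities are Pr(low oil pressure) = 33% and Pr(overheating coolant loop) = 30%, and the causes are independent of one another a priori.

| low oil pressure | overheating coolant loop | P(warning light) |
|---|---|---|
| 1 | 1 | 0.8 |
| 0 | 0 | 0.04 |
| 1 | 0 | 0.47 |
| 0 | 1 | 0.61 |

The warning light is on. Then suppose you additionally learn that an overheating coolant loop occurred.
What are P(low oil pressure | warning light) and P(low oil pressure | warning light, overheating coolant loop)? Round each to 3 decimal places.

P(low oil pressure | warning light) ≈ 0.570; P(low oil pressure | warning light, overheating coolant loop) ≈ 0.392

Enumerate the 4 (low oil pressure, overheating coolant loop) configurations and weight by the priors:
  P(warning light) = 0.04·0.67·0.7 + 0.61·0.67·0.3 + 0.47·0.33·0.7 + 0.8·0.33·0.3
        = 0.018760 + 0.122610 + 0.108570 + 0.079200 = 0.329140
The terms with low oil pressure present sum to 0.187770, so
  P(low oil pressure | warning light) = 0.187770 / 0.329140 ≈ 0.570

Now also conditioning on overheating coolant loop=true:
Enumerate both values of low oil pressure and weight by the priors:
  P(warning light | overheating coolant loop) = 0.61·0.67 + 0.8·0.33
        = 0.408700 + 0.264000 = 0.672700
Configurations with low oil pressure contribute 0.264000, so
  P(low oil pressure | warning light, overheating coolant loop) = 0.264000 / 0.672700 ≈ 0.392
Conditioning on overheating coolant loop lowers the posterior on low oil pressure: the classic explaining-away effect in a common-effect structure.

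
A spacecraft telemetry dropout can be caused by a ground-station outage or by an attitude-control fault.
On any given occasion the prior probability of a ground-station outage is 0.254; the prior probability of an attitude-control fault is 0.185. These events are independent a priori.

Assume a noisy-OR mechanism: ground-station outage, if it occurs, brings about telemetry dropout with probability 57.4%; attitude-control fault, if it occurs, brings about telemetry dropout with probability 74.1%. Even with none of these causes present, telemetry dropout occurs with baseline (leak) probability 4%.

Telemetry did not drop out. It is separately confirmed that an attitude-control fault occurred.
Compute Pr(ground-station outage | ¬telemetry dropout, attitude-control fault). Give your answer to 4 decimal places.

Under noisy-OR, P(telemetry dropout | causes) = 1 − (1−0.04)·∏(1−qᵢ) over the active causes.
Numerator (weight on configurations with ground-station outage): 0.105921×0.254 = 0.026904
Normalizer over all consistent configurations: 0.24864×0.746 + 0.105921×0.254 = 0.212389
Posterior = 0.026904 / 0.212389 ≈ 0.1267

Pr(ground-station outage | ¬telemetry dropout, attitude-control fault) ≈ 0.1267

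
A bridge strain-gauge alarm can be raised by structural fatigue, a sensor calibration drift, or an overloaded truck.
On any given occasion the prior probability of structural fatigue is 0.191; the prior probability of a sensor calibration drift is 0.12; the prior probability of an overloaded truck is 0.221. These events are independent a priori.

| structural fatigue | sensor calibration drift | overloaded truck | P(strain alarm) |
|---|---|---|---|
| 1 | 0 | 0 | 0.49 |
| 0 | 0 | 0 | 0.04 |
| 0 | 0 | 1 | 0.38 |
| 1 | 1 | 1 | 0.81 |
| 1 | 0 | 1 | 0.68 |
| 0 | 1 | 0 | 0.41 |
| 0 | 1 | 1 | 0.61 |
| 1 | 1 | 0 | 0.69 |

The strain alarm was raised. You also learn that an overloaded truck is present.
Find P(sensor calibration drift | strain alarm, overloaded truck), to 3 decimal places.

P(sensor calibration drift | strain alarm, overloaded truck) ≈ 0.168

For the numerator, keep only sensor calibration drift=true terms: 0.059219 + 0.018565 = 0.077784
The normalizing constant is 0.38·0.809·0.88 + 0.61·0.809·0.12 + 0.68·0.191·0.88 + 0.81·0.191·0.12 = 0.462608
P(sensor calibration drift | strain alarm, overloaded truck) = 0.077784/0.462608 ≈ 0.168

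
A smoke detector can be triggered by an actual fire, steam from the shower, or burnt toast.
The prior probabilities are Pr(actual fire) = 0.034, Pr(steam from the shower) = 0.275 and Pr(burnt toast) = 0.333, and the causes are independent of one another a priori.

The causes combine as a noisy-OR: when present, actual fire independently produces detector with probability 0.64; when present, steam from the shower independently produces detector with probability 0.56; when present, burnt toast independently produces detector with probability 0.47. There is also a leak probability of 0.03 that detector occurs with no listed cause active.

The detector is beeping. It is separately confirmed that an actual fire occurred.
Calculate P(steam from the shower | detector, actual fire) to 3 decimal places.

P(steam from the shower | detector, actual fire) ≈ 0.319

Under noisy-OR, P(detector | causes) = 1 − (1−0.03)·∏(1−qᵢ) over the active causes.
P(detector | actual fire) = 0.6508*0.725*0.667 + 0.814924*0.725*0.333 + 0.846352*0.275*0.667 + 0.918567*0.275*0.333 = 0.314711 + 0.196743 + 0.155242 + 0.084118 = 0.750814
Restricting to configurations with steam from the shower present: 0.155242 + 0.084118 = 0.239360.
P(steam from the shower | detector, actual fire) = 0.239360 / 0.750814 ≈ 0.319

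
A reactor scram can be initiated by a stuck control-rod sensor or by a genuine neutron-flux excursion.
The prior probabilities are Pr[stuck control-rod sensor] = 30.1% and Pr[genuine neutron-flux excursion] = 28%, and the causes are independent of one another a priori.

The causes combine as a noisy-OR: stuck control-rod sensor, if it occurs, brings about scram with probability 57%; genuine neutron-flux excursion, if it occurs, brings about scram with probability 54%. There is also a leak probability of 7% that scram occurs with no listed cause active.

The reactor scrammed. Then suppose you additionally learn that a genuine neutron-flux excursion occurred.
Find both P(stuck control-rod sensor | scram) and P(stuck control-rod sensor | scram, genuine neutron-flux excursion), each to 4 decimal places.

P(stuck control-rod sensor | scram) ≈ 0.5746; P(stuck control-rod sensor | scram, genuine neutron-flux excursion) ≈ 0.3805

Under noisy-OR, P(scram | causes) = 1 − (1−0.07)·∏(1−qᵢ) over the active causes.
For the numerator, keep only stuck control-rod sensor=true terms: 0.130054 + 0.068776 = 0.198830
The normalizing constant is 0.07·0.699·0.72 + 0.5722·0.699·0.28 + 0.6001·0.301·0.72 + 0.816046·0.301·0.28 = 0.346051
P(stuck control-rod sensor | scram) = 0.198830/0.346051 ≈ 0.5746

With the extra evidence:
P(scram | genuine neutron-flux excursion) = 0.5722·0.699 + 0.816046·0.301 = 0.399968 + 0.245630 = 0.645598
Of this, 0.245630 comes from 0.816046·0.301 (the stuck control-rod sensor=true cases).
So P(stuck control-rod sensor | scram, genuine neutron-flux excursion) = 0.245630/0.645598 ≈ 0.3805.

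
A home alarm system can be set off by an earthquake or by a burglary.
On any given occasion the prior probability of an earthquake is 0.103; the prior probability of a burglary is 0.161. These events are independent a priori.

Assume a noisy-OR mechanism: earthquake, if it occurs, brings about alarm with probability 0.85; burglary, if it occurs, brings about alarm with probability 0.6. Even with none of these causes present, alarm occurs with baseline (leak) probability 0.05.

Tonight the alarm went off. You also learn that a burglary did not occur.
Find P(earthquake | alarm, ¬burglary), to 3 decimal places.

P(earthquake | alarm, ¬burglary) ≈ 0.663

Under noisy-OR, P(alarm | causes) = 1 − (1−0.05)·∏(1−qᵢ) over the active causes.
Sum P(alarm|·) weighted by the priors over both values of earthquake:
  P(alarm | ¬burglary) = 0.05*0.897 + 0.8575*0.103
        = 0.044850 + 0.088322 = 0.133172
The terms with earthquake present sum to 0.088322, so
  P(earthquake | alarm, ¬burglary) = 0.088322 / 0.133172 ≈ 0.663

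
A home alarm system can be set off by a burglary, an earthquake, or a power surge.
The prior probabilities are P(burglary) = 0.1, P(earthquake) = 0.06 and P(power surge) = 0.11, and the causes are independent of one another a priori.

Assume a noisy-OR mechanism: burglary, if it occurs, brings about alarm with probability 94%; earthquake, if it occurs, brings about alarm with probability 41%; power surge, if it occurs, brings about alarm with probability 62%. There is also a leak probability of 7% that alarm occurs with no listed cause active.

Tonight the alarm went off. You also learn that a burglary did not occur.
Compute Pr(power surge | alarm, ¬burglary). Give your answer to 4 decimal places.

Pr(power surge | alarm, ¬burglary) ≈ 0.4658

Under noisy-OR, P(alarm | causes) = 1 − (1−0.07)·∏(1−qᵢ) over the active causes.
Weight on power surge=true, given the evidence: 0.066858 + 0.005224 = 0.072082
The normalizing constant is 0.07*0.94*0.89 + 0.6466*0.94*0.11 + 0.4513*0.06*0.89 + 0.791494*0.06*0.11 = 0.154743
Posterior = 0.072082 / 0.154743 ≈ 0.4658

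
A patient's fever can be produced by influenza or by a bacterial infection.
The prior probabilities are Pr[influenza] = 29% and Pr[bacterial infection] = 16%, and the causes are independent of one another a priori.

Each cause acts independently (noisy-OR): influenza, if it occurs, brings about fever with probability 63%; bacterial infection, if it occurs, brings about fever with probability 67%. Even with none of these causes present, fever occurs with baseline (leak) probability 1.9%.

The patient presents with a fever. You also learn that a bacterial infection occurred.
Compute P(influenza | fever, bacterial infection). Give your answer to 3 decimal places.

Under noisy-OR, P(fever | causes) = 1 − (1−0.019)·∏(1−qᵢ) over the active causes.
Sum P(fever|·) weighted by the priors over both values of influenza:
  P(fever | bacterial infection) = 0.67627*0.71 + 0.88022*0.29
        = 0.480152 + 0.255264 = 0.735416
Keeping only the influenza-present terms gives 0.255264, so
  P(influenza | fever, bacterial infection) = 0.255264 / 0.735416 ≈ 0.347

P(influenza | fever, bacterial infection) ≈ 0.347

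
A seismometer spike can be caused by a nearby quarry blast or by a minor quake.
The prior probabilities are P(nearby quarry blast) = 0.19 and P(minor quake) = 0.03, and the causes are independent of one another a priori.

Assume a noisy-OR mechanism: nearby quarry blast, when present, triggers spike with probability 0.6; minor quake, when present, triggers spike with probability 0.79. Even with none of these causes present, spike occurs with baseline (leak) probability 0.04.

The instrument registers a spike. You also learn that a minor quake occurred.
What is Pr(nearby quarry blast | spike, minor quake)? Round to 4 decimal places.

Under noisy-OR, P(spike | causes) = 1 − (1−0.04)·∏(1−qᵢ) over the active causes.
For the numerator, keep only nearby quarry blast=true terms: 0.91936×0.19 = 0.174678
Denominator P(spike | minor quake): 0.7984×0.81 + 0.91936×0.19 = 0.821382
P(nearby quarry blast | spike, minor quake) = 0.174678/0.821382 ≈ 0.2127

Pr(nearby quarry blast | spike, minor quake) ≈ 0.2127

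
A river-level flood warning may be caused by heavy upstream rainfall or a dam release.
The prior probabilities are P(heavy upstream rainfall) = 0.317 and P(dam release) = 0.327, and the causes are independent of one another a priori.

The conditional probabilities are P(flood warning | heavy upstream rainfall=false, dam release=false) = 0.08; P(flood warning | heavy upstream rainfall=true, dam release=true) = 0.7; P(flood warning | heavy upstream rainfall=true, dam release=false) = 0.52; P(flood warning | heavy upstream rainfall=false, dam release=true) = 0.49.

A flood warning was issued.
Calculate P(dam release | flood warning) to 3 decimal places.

P(dam release | flood warning) ≈ 0.552

P(flood warning) = 0.08*0.683*0.673 + 0.49*0.683*0.327 + 0.52*0.317*0.673 + 0.7*0.317*0.327 = 0.036773 + 0.109437 + 0.110937 + 0.072561 = 0.329708
The dam release-present share is 0.109437 + 0.072561 = 0.181998.
So P(dam release | flood warning) = 0.181998/0.329708 ≈ 0.552.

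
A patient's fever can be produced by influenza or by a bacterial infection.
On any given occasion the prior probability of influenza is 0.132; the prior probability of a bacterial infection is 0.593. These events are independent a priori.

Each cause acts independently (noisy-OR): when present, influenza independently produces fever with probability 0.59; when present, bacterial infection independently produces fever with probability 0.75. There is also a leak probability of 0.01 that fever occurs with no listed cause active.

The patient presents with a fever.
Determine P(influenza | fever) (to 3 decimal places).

Under noisy-OR, P(fever | causes) = 1 − (1−0.01)·∏(1−qᵢ) over the active causes.
By total probability over the 4 (influenza, bacterial infection) configurations:
  P(fever) = 0.01×0.868×0.407 + 0.7525×0.868×0.593 + 0.5941×0.132×0.407 + 0.898525×0.132×0.593
        = 0.003533 + 0.387330 + 0.031917 + 0.070333 = 0.493113
The terms with influenza present sum to 0.102250, so
  P(influenza | fever) = 0.102250 / 0.493113 ≈ 0.207

P(influenza | fever) ≈ 0.207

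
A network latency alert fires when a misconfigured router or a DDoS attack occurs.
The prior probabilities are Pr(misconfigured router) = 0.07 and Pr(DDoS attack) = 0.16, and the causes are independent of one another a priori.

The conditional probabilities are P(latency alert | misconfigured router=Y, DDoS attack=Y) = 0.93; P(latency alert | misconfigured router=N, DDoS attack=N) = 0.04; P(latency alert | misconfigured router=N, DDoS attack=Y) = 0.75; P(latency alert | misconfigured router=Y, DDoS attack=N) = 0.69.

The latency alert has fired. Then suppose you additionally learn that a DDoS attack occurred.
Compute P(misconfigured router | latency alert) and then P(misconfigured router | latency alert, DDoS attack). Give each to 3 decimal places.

Enumerate the 4 (misconfigured router, DDoS attack) configurations and weight by the priors:
  P(latency alert) = 0.04·0.93·0.84 + 0.75·0.93·0.16 + 0.69·0.07·0.84 + 0.93·0.07·0.16
        = 0.031248 + 0.111600 + 0.040572 + 0.010416 = 0.193836
Keeping only the misconfigured router-present terms gives 0.050988, so
  P(misconfigured router | latency alert) = 0.050988 / 0.193836 ≈ 0.263

Now also conditioning on DDoS attack=true:
Weight on misconfigured router=true, given the evidence: 0.93*0.07 = 0.065100
The normalizing constant is 0.75*0.93 + 0.93*0.07 = 0.762600
P(misconfigured router | latency alert, DDoS attack) = 0.065100/0.762600 ≈ 0.085
— DDoS attack explains away the evidence for misconfigured router.

P(misconfigured router | latency alert) ≈ 0.263; P(misconfigured router | latency alert, DDoS attack) ≈ 0.085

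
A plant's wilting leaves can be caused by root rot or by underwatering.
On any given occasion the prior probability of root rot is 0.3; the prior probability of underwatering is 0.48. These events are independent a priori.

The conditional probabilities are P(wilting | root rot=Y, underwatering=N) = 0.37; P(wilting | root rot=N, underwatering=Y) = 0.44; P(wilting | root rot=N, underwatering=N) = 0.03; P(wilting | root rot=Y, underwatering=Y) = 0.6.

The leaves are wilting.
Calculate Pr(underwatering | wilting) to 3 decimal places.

Pr(underwatering | wilting) ≈ 0.773

Sum P(wilting|·) weighted by the priors over the 4 (root rot, underwatering) configurations:
  P(wilting) = 0.03*0.7*0.52 + 0.44*0.7*0.48 + 0.37*0.3*0.52 + 0.6*0.3*0.48
        = 0.010920 + 0.147840 + 0.057720 + 0.086400 = 0.302880
Configurations with underwatering contribute 0.234240, so
  P(underwatering | wilting) = 0.234240 / 0.302880 ≈ 0.773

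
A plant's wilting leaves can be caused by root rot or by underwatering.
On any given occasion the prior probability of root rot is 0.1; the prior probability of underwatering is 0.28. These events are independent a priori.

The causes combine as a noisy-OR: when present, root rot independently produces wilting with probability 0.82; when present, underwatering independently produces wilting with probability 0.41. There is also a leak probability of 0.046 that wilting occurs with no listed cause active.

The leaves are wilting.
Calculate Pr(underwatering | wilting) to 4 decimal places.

Under noisy-OR, P(wilting | causes) = 1 − (1−0.046)·∏(1−qᵢ) over the active causes.
Numerator (weight on configurations with underwatering): 0.110159 + 0.025163 = 0.135322
Normalizer over all consistent configurations: 0.046·0.9·0.72 + 0.43714·0.9·0.28 + 0.82828·0.1·0.72 + 0.898685·0.1·0.28 = 0.224766
P(underwatering | wilting) = 0.135322/0.224766 ≈ 0.6021

Pr(underwatering | wilting) ≈ 0.6021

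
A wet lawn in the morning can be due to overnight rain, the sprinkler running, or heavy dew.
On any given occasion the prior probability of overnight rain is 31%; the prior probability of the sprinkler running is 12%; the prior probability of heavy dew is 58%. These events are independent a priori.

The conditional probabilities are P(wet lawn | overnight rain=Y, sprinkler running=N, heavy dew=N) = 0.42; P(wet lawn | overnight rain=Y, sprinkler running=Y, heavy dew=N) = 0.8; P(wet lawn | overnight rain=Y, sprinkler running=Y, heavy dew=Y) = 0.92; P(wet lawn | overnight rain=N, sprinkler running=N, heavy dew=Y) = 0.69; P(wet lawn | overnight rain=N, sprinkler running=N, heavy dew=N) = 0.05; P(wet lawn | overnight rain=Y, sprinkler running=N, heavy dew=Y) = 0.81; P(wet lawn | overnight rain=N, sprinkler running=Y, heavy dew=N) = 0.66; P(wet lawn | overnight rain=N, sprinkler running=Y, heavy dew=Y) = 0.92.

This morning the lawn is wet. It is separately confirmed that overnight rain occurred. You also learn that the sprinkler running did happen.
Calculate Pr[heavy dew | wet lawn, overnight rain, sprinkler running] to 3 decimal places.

Pr[heavy dew | wet lawn, overnight rain, sprinkler running] ≈ 0.614

P(wet lawn | overnight rain, sprinkler running) = 0.8×0.42 + 0.92×0.58 = 0.336000 + 0.533600 = 0.869600
Restricting to configurations with heavy dew present: 0.92×0.58 = 0.533600.
Hence the posterior is 0.533600/0.869600 ≈ 0.614.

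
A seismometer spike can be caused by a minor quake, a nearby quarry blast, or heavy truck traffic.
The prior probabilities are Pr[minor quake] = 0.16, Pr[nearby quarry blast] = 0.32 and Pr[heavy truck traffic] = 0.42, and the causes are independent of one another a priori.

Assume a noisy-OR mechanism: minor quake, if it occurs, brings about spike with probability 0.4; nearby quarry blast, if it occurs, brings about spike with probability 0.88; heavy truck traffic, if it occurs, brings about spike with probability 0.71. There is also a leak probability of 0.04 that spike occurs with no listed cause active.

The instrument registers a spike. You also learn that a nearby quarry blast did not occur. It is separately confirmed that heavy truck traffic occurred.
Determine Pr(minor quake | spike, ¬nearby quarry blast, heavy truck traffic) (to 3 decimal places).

Pr(minor quake | spike, ¬nearby quarry blast, heavy truck traffic) ≈ 0.180

Under noisy-OR, P(spike | causes) = 1 − (1−0.04)·∏(1−qᵢ) over the active causes.
Sum P(spike|·) weighted by the priors over both values of minor quake:
  P(spike | ¬nearby quarry blast, heavy truck traffic) = 0.7216·0.84 + 0.83296·0.16
        = 0.606144 + 0.133274 = 0.739418
Keeping only the minor quake-present terms gives 0.133274, so
  P(minor quake | spike, ¬nearby quarry blast, heavy truck traffic) = 0.133274 / 0.739418 ≈ 0.180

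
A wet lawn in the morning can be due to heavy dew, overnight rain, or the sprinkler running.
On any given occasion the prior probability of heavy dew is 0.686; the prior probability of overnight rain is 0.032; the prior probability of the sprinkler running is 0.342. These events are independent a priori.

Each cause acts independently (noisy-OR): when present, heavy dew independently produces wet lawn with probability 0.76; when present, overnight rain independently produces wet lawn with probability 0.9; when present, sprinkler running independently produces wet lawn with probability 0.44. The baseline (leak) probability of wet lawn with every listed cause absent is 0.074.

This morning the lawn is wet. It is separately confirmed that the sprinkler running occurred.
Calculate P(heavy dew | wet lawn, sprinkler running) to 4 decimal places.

P(heavy dew | wet lawn, sprinkler running) ≈ 0.7946

Under noisy-OR, P(wet lawn | causes) = 1 − (1−0.074)·∏(1−qᵢ) over the active causes.
For the numerator, keep only heavy dew=true terms: 0.581405 + 0.021679 = 0.603084
Denominator P(wet lawn | sprinkler running): 0.48144×0.314×0.968 + 0.948144×0.314×0.032 + 0.875546×0.686×0.968 + 0.987555×0.686×0.032 = 0.758946
P(heavy dew | wet lawn, sprinkler running) = 0.603084/0.758946 ≈ 0.7946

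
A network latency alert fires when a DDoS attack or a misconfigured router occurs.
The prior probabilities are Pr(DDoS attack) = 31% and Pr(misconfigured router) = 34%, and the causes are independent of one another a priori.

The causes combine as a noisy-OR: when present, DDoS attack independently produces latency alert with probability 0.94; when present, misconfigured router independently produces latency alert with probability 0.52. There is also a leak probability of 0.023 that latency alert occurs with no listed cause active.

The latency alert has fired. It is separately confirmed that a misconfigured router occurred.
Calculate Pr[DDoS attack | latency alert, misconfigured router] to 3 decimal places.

Pr[DDoS attack | latency alert, misconfigured router] ≈ 0.451

Under noisy-OR, P(latency alert | causes) = 1 − (1−0.023)·∏(1−qᵢ) over the active causes.
By total probability over both values of DDoS attack:
  P(latency alert | misconfigured router) = 0.53104×0.69 + 0.971862×0.31
        = 0.366418 + 0.301277 = 0.667695
The terms with DDoS attack present sum to 0.301277, so
  P(DDoS attack | latency alert, misconfigured router) = 0.301277 / 0.667695 ≈ 0.451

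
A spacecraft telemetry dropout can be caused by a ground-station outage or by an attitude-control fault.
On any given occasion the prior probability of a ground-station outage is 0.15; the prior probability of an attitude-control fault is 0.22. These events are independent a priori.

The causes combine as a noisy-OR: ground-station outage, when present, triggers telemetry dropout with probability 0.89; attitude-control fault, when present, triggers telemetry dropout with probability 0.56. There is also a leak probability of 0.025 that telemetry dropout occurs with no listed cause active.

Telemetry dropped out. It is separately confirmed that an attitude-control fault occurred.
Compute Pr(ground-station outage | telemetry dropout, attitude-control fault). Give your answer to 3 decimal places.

Under noisy-OR, P(telemetry dropout | causes) = 1 − (1−0.025)·∏(1−qᵢ) over the active causes.
Enumerate both values of ground-station outage and weight by the priors:
  P(telemetry dropout | attitude-control fault) = 0.571*0.85 + 0.95281*0.15
        = 0.485350 + 0.142922 = 0.628272
The terms with ground-station outage present sum to 0.142922, so
  P(ground-station outage | telemetry dropout, attitude-control fault) = 0.142922 / 0.628272 ≈ 0.227

Pr(ground-station outage | telemetry dropout, attitude-control fault) ≈ 0.227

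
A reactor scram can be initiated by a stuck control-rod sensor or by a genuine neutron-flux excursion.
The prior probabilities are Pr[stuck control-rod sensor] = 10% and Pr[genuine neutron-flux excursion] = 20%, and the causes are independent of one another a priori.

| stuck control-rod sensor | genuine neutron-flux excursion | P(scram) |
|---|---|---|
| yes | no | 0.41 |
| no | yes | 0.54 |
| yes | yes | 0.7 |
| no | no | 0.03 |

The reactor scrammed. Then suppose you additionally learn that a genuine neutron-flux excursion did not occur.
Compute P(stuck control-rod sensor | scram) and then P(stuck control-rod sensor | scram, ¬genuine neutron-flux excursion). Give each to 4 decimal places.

Sum P(scram|·) weighted by the priors over the 4 (stuck control-rod sensor, genuine neutron-flux excursion) configurations:
  P(scram) = 0.03×0.9×0.8 + 0.54×0.9×0.2 + 0.41×0.1×0.8 + 0.7×0.1×0.2
        = 0.021600 + 0.097200 + 0.032800 + 0.014000 = 0.165600
Configurations with stuck control-rod sensor contribute 0.046800, so
  P(stuck control-rod sensor | scram) = 0.046800 / 0.165600 ≈ 0.2826

Now also conditioning on genuine neutron-flux excursion≠true:
P(scram | ¬genuine neutron-flux excursion) = 0.03×0.9 + 0.41×0.1 = 0.027000 + 0.041000 = 0.068000
The stuck control-rod sensor-present share is 0.41×0.1 = 0.041000.
P(stuck control-rod sensor | scram, ¬genuine neutron-flux excursion) = 0.041000 / 0.068000 ≈ 0.6029
With genuine neutron-flux excursion excluded, stuck control-rod sensor must carry more of the explanatory weight for the scram.

P(stuck control-rod sensor | scram) ≈ 0.2826; P(stuck control-rod sensor | scram, ¬genuine neutron-flux excursion) ≈ 0.6029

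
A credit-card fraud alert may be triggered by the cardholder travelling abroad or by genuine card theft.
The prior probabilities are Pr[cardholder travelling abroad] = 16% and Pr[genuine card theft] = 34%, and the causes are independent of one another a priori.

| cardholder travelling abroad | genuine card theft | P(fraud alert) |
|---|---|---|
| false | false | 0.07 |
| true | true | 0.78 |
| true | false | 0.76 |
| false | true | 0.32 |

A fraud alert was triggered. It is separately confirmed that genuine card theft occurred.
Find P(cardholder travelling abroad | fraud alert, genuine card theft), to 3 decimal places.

P(fraud alert | genuine card theft) = 0.32×0.84 + 0.78×0.16 = 0.268800 + 0.124800 = 0.393600
The cardholder travelling abroad-present share is 0.78×0.16 = 0.124800.
Hence the posterior is 0.124800/0.393600 ≈ 0.317.

P(cardholder travelling abroad | fraud alert, genuine card theft) ≈ 0.317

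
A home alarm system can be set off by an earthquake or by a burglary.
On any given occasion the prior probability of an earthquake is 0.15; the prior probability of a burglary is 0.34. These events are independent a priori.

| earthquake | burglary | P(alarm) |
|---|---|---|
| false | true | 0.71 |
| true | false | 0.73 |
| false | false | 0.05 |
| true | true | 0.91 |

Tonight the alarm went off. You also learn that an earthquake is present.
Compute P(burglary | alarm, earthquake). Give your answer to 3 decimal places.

Numerator (weight on configurations with burglary): 0.91×0.34 = 0.309400
The normalizing constant is 0.73×0.66 + 0.91×0.34 = 0.791200
Posterior = 0.309400 / 0.791200 ≈ 0.391

P(burglary | alarm, earthquake) ≈ 0.391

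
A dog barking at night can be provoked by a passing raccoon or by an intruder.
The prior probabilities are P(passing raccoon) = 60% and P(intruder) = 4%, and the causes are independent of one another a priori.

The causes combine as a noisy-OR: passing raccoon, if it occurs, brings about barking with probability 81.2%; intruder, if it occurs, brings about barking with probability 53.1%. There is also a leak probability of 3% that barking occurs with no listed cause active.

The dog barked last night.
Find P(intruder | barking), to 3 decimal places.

P(intruder | barking) ≈ 0.060

Under noisy-OR, P(barking | causes) = 1 − (1−0.03)·∏(1−qᵢ) over the active causes.
Sum P(barking|·) weighted by the priors over the 4 (passing raccoon, intruder) configurations:
  P(barking) = 0.03*0.4*0.96 + 0.54507*0.4*0.04 + 0.81764*0.6*0.96 + 0.914473*0.6*0.04
        = 0.011520 + 0.008721 + 0.470961 + 0.021947 = 0.513149
The terms with intruder present sum to 0.030668, so
  P(intruder | barking) = 0.030668 / 0.513149 ≈ 0.060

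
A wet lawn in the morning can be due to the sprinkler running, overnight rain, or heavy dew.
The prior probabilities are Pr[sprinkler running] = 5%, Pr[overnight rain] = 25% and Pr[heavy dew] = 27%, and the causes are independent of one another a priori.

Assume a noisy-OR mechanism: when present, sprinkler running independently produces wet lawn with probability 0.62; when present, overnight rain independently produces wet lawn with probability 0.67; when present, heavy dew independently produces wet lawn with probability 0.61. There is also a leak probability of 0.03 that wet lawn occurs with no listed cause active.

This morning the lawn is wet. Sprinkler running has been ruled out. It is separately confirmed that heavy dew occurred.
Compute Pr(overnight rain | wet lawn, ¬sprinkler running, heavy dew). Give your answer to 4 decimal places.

Pr(overnight rain | wet lawn, ¬sprinkler running, heavy dew) ≈ 0.3194

Under noisy-OR, P(wet lawn | causes) = 1 − (1−0.03)·∏(1−qᵢ) over the active causes.
Weight on overnight rain=true, given the evidence: 0.875161×0.25 = 0.218790
Normalizer over all consistent configurations: 0.6217×0.75 + 0.875161×0.25 = 0.685065
P(overnight rain | wet lawn, ¬sprinkler running, heavy dew) = 0.218790/0.685065 ≈ 0.3194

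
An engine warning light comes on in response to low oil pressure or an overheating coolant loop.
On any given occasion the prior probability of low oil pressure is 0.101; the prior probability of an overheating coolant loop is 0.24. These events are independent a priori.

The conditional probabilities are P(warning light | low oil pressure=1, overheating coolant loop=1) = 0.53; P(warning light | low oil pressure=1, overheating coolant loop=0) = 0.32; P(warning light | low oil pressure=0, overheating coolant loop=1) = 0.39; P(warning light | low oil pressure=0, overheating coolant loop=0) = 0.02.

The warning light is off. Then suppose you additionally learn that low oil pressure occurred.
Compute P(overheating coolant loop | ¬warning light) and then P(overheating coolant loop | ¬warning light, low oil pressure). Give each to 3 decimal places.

P(overheating coolant loop | ¬warning light) ≈ 0.165; P(overheating coolant loop | ¬warning light, low oil pressure) ≈ 0.179

Enumerate the 4 (low oil pressure, overheating coolant loop) configurations and weight by the priors:
  P(¬warning light) = 0.98·0.899·0.76 + 0.61·0.899·0.24 + 0.68·0.101·0.76 + 0.47·0.101·0.24
        = 0.669575 + 0.131614 + 0.052197 + 0.011393 = 0.864779
The terms with overheating coolant loop present sum to 0.143007, so
  P(overheating coolant loop | ¬warning light) = 0.143007 / 0.864779 ≈ 0.165

Now condition on the additional information:
P(¬warning light | low oil pressure) = 0.68×0.76 + 0.47×0.24 = 0.516800 + 0.112800 = 0.629600
Restricting to configurations with overheating coolant loop present: 0.47×0.24 = 0.112800.
Hence the posterior is 0.112800/0.629600 ≈ 0.179.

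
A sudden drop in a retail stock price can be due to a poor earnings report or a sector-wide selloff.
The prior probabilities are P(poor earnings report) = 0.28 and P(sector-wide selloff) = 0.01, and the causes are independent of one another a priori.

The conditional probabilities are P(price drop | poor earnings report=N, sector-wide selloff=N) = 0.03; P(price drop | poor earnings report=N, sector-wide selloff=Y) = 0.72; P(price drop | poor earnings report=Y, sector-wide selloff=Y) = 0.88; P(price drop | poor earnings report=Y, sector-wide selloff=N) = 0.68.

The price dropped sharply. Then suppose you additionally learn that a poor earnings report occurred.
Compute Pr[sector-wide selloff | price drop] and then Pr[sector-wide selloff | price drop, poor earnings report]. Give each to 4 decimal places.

Pr[sector-wide selloff | price drop] ≈ 0.0352; Pr[sector-wide selloff | price drop, poor earnings report] ≈ 0.0129

P(price drop) = 0.03·0.72·0.99 + 0.72·0.72·0.01 + 0.68·0.28·0.99 + 0.88·0.28·0.01 = 0.021384 + 0.005184 + 0.188496 + 0.002464 = 0.217528
Restricting to configurations with sector-wide selloff present: 0.005184 + 0.002464 = 0.007648.
Hence the posterior is 0.007648/0.217528 ≈ 0.0352.

With the extra evidence:
P(price drop | poor earnings report) = 0.68·0.99 + 0.88·0.01 = 0.673200 + 0.008800 = 0.682000
The sector-wide selloff-present share is 0.88·0.01 = 0.008800.
Hence the posterior is 0.008800/0.682000 ≈ 0.0129.
— poor earnings report explains away the evidence for sector-wide selloff.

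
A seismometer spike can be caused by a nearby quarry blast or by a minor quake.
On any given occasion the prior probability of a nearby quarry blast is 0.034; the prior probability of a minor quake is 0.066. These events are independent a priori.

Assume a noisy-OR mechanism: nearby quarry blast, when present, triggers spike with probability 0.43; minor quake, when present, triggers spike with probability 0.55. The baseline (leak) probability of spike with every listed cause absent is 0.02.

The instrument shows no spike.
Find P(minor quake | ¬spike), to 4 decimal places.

P(minor quake | ¬spike) ≈ 0.0308

Under noisy-OR, P(spike | causes) = 1 − (1−0.02)·∏(1−qᵢ) over the active causes.
Numerator (weight on configurations with minor quake): 0.028116 + 0.000564 = 0.028680
The normalizing constant is 0.98×0.966×0.934 + 0.441×0.966×0.066 + 0.5586×0.034×0.934 + 0.25137×0.034×0.066 = 0.930618
Posterior = 0.028680 / 0.930618 ≈ 0.0308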